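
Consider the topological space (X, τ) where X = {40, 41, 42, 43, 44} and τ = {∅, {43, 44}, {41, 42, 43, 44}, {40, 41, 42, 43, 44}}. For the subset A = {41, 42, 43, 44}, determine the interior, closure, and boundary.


int(A) = {41, 42, 43, 44}, cl(A) = {40, 41, 42, 43, 44}, ∂A = {40}.

Closed sets in (X, τ) are complements of opens:
  closed(X, τ) = {∅, {40}, {40, 41, 42}, {40, 41, 42, 43, 44}}.
int(A) = ⋃ {U ∈ τ : U ⊆ A}. Opens contained in A: ∅, {43, 44}, {41, 42, 43, 44}.
Taking the union of these: int(A) = {41, 42, 43, 44}.
cl(A) = ⋂ {C closed : A ⊆ C}. Closed sets containing A: {40, 41, 42, 43, 44}.
Intersecting these: cl(A) = {40, 41, 42, 43, 44}.
∂A = cl(A) ∖ int(A) = {40, 41, 42, 43, 44} ∖ {41, 42, 43, 44} = {40}.


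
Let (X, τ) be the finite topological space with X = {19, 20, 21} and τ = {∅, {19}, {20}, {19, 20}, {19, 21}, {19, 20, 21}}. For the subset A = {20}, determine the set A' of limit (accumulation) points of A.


A' = ∅

For each x ∈ X, list the open sets U ∈ τ with x ∈ U, then check whether U ∩ (A ∖ {x}) ≠ ∅ for every such U.
  x = 19: open {19} ∋ x has {19} ∩ (A ∖ {19}) = ∅, so x is NOT a limit point.
  x = 20: open {20} ∋ x has {20} ∩ (A ∖ {20}) = ∅, so x is NOT a limit point.
  x = 21: open {19, 21} ∋ x has {19, 21} ∩ (A ∖ {21}) = ∅, so x is NOT a limit point.
Collecting: A' = ∅.


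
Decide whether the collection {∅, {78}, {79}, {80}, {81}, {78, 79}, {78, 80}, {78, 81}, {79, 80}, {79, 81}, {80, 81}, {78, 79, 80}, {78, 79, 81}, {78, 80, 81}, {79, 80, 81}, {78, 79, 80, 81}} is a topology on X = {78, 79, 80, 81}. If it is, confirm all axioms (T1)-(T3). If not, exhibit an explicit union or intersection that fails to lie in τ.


τ IS a topology on X.

Axiom (T1): ∅ ∈ τ? Yes; X ∈ τ? Yes.
Axiom (T2/T3): check pairwise unions and intersections of members of τ.
All pairwise intersections and unions checked — each lies in τ. Therefore τ satisfies (T1), (T2), (T3): it IS a topology on X.


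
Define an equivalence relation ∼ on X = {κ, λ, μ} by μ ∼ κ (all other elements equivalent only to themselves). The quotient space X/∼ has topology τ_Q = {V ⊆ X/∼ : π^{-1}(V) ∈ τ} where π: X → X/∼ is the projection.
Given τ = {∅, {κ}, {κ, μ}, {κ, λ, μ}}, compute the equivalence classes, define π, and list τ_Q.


X/∼ = {[κ=μ], [λ]}; |τ_Q| = 3.

Equivalence classes: [κ=μ], [λ].
Quotient map π: X → X/∼ sends κ ↦ [κ=μ], λ ↦ [λ], μ ↦ [κ=μ].
For each subset V ⊆ X/∼, compute π^{-1}(V) ⊆ X and check whether π^{-1}(V) ∈ τ. V is open in τ_Q iff π^{-1}(V) ∈ τ.
  V = {}: π^{-1}(V) = ∅ ∈ τ ✓.
  V = {[κ=μ]}: π^{-1}(V) = {κ, μ} ∈ τ ✓.
  V = {[λ]}: π^{-1}(V) = {λ} ∉ τ ✗.
  V = {[κ=μ], [λ]}: π^{-1}(V) = {κ, λ, μ} ∈ τ ✓.
Open sets in the quotient: τ_Q = {{}, {[κ=μ]}, {[κ=μ], [λ]}} (3 elements).


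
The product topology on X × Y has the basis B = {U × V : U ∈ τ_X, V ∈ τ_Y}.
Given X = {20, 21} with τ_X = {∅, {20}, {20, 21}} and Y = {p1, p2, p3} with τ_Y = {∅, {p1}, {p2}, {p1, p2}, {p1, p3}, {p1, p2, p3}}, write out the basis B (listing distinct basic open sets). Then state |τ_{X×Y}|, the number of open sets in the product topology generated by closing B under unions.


Basis B = {∅ × ∅, {20} × {p1}, {20} × {p2}, {20} × {p1, p2}, {20} × {p1, p3}, {20, 21} × {p1}, {20, 21} × {p2}, {20} × {p1, p2, p3}, {20, 21} × {p1, p2}, {20, 21} × {p1, p3}, {20, 21} × {p1, p2, p3}}; |τ_{X×Y}| = 18.

Enumerate products U × V with U ∈ τ_X, V ∈ τ_Y (deduplicated):
  ∅ × ∅ = {} (∅)
  {20} × {p1} = {(20,p1)}
  {20} × {p2} = {(20,p2)}
  {20} × {p1, p2} = {(20,p1), (20,p2)}
  {20} × {p1, p3} = {(20,p1), (20,p3)}
  {20, 21} × {p1} = {(20,p1), (21,p1)}
  {20, 21} × {p2} = {(20,p2), (21,p2)}
  {20} × {p1, p2, p3} = {(20,p1), (20,p2), (20,p3)}
  {20, 21} × {p1, p2} = {(20,p1), (20,p2), (21,p1), (21,p2)}
  {20, 21} × {p1, p3} = {(20,p1), (20,p3), (21,p1), (21,p3)}
  {20, 21} × {p1, p2, p3} = {(20,p1), (20,p2), (20,p3), (21,p1), (21,p2), (21,p3)}
These 11 distinct sets form the basis B.
Close under arbitrary unions to get τ_{X×Y}; counting gives |τ_{X×Y}| = 18.


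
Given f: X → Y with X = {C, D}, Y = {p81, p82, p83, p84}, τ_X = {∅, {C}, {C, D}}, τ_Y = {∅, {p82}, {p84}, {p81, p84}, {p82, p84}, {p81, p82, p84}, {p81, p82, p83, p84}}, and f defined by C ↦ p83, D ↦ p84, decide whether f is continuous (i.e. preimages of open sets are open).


f is NOT continuous.

Compute f^{-1}(U) for each U ∈ τ_Y:
  U = ∅: f^{-1}(U) = ∅ ∈ τ_X ✓.
  U = {p82}: f^{-1}(U) = ∅ ∈ τ_X ✓.
  U = {p84}: f^{-1}(U) = {D} ∉ τ_X ✗.
  U = {p81, p84}: f^{-1}(U) = {D} ∉ τ_X ✗.
  U = {p82, p84}: f^{-1}(U) = {D} ∉ τ_X ✗.
  U = {p81, p82, p84}: f^{-1}(U) = {D} ∉ τ_X ✗.
  U = {p81, p82, p83, p84}: f^{-1}(U) = {C, D} ∈ τ_X ✓.
Found U = {p84} with f^{-1}(U) = {D} not in τ_X. Therefore f is NOT continuous.


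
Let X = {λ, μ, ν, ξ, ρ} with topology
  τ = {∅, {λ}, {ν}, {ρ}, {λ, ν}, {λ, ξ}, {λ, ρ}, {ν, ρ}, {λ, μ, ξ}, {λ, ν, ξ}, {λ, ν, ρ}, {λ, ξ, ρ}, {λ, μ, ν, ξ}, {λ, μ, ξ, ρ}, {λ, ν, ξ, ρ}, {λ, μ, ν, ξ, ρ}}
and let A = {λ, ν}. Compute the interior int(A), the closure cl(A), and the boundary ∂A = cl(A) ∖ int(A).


int(A) = {λ, ν}, cl(A) = {λ, μ, ν, ξ}, ∂A = {μ, ξ}.

Closed sets in (X, τ) are complements of opens:
  closed(X, τ) = {∅, {μ}, {ν}, {ρ}, {μ, ν}, {μ, ξ}, {μ, ρ}, {ν, ρ}, {λ, μ, ξ}, {μ, ν, ξ}, {μ, ν, ρ}, {μ, ξ, ρ}, {λ, μ, ν, ξ}, {λ, μ, ξ, ρ}, {μ, ν, ξ, ρ}, {λ, μ, ν, ξ, ρ}}.
int(A) = ⋃ {U ∈ τ : U ⊆ A}. Opens contained in A: ∅, {λ}, {ν}, {λ, ν}.
Taking the union of these: int(A) = {λ, ν}.
cl(A) = ⋂ {C closed : A ⊆ C}. Closed sets containing A: {λ, μ, ν, ξ}, {λ, μ, ν, ξ, ρ}.
Intersecting these: cl(A) = {λ, μ, ν, ξ}.
∂A = cl(A) ∖ int(A) = {λ, μ, ν, ξ} ∖ {λ, ν} = {μ, ξ}.


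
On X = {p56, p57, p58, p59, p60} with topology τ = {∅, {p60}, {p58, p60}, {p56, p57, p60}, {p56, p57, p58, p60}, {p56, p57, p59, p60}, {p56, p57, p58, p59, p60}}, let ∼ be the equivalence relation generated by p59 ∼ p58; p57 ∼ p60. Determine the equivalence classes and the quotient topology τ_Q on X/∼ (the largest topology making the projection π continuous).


X/∼ = {[p56], [p57=p60], [p58=p59]}; |τ_Q| = 3.

Equivalence classes: [p56], [p57=p60], [p58=p59].
Quotient map π: X → X/∼ sends p56 ↦ [p56], p57 ↦ [p57=p60], p58 ↦ [p58=p59], p59 ↦ [p58=p59], p60 ↦ [p57=p60].
For each subset V ⊆ X/∼, compute π^{-1}(V) ⊆ X and check whether π^{-1}(V) ∈ τ. V is open in τ_Q iff π^{-1}(V) ∈ τ.
  V = {}: π^{-1}(V) = ∅ ∈ τ ✓.
  V = {[p56]}: π^{-1}(V) = {p56} ∉ τ ✗.
  V = {[p57=p60]}: π^{-1}(V) = {p57, p60} ∉ τ ✗.
  V = {[p56], [p57=p60]}: π^{-1}(V) = {p56, p57, p60} ∈ τ ✓.
  V = {[p58=p59]}: π^{-1}(V) = {p58, p59} ∉ τ ✗.
  V = {[p56], [p58=p59]}: π^{-1}(V) = {p56, p58, p59} ∉ τ ✗.
  V = {[p57=p60], [p58=p59]}: π^{-1}(V) = {p57, p58, p59, p60} ∉ τ ✗.
  V = {[p56], [p57=p60], [p58=p59]}: π^{-1}(V) = {p56, p57, p58, p59, p60} ∈ τ ✓.
Open sets in the quotient: τ_Q = {{}, {[p56], [p57=p60]}, {[p56], [p57=p60], [p58=p59]}} (3 elements).


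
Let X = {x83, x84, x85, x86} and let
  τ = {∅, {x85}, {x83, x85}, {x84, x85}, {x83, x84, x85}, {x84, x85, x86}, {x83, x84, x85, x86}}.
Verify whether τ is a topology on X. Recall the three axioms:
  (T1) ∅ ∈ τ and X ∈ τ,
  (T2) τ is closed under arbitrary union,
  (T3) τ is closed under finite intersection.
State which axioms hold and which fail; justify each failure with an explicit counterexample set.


τ IS a topology on X.

Axiom (T1): ∅ ∈ τ? Yes; X ∈ τ? Yes.
Axiom (T2/T3): check pairwise unions and intersections of members of τ.
All pairwise intersections and unions checked — each lies in τ. Therefore τ satisfies (T1), (T2), (T3): it IS a topology on X.


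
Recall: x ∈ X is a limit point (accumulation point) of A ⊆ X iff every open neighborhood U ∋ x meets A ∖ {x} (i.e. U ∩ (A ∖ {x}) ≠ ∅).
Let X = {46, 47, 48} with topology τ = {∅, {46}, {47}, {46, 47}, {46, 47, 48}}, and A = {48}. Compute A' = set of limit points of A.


A' = ∅

For each x ∈ X, list the open sets U ∈ τ with x ∈ U, then check whether U ∩ (A ∖ {x}) ≠ ∅ for every such U.
  x = 46: open {46} ∋ x has {46} ∩ (A ∖ {46}) = ∅, so x is NOT a limit point.
  x = 47: open {47} ∋ x has {47} ∩ (A ∖ {47}) = ∅, so x is NOT a limit point.
  x = 48: open {46, 47, 48} ∋ x has {46, 47, 48} ∩ (A ∖ {48}) = ∅, so x is NOT a limit point.
Collecting: A' = ∅.


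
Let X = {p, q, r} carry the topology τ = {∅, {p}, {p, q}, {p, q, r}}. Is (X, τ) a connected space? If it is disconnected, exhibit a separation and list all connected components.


(X, τ) is connected.

Find clopen sets (U ∈ τ with X ∖ U ∈ τ):
  U = ∅, X ∖ U = {p, q, r} — both open, so U is clopen.
  U = {p, q, r}, X ∖ U = ∅ — both open, so U is clopen.
Only trivial clopens (∅ and X) exist, so (X, τ) is connected.
Compute connected components by grouping points that agree on all clopens:
  component: {p, q, r}


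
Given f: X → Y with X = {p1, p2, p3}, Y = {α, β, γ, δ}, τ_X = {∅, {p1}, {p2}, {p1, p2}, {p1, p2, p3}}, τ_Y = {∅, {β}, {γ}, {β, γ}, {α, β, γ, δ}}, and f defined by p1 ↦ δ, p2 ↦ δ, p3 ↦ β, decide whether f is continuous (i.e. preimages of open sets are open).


f is NOT continuous.

Compute f^{-1}(U) for each U ∈ τ_Y:
  U = ∅: f^{-1}(U) = ∅ ∈ τ_X ✓.
  U = {β}: f^{-1}(U) = {p3} ∉ τ_X ✗.
  U = {γ}: f^{-1}(U) = ∅ ∈ τ_X ✓.
  U = {β, γ}: f^{-1}(U) = {p3} ∉ τ_X ✗.
  U = {α, β, γ, δ}: f^{-1}(U) = {p1, p2, p3} ∈ τ_X ✓.
Found U = {β} with f^{-1}(U) = {p3} not in τ_X. Therefore f is NOT continuous.


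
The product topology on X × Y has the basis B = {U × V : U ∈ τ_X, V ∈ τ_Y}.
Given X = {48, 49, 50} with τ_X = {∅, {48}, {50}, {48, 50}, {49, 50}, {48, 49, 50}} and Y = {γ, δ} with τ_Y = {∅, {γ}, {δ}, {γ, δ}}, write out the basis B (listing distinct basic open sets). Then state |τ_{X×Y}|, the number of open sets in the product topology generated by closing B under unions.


Basis B = {∅ × ∅, {48} × {γ}, {48} × {δ}, {50} × {γ}, {50} × {δ}, {48} × {γ, δ}, {48, 50} × {γ}, {48, 50} × {δ}, {49, 50} × {γ}, {49, 50} × {δ}, {50} × {γ, δ}, {48, 49, 50} × {γ}, {48, 49, 50} × {δ}, {48, 50} × {γ, δ}, {49, 50} × {γ, δ}, {48, 49, 50} × {γ, δ}}; |τ_{X×Y}| = 36.

Enumerate products U × V with U ∈ τ_X, V ∈ τ_Y (deduplicated):
  ∅ × ∅ = {} (∅)
  {48} × {γ} = {(48,γ)}
  {48} × {δ} = {(48,δ)}
  {50} × {γ} = {(50,γ)}
  {50} × {δ} = {(50,δ)}
  {48} × {γ, δ} = {(48,γ), (48,δ)}
  {48, 50} × {γ} = {(48,γ), (50,γ)}
  {48, 50} × {δ} = {(48,δ), (50,δ)}
  {49, 50} × {γ} = {(49,γ), (50,γ)}
  {49, 50} × {δ} = {(49,δ), (50,δ)}
  {50} × {γ, δ} = {(50,γ), (50,δ)}
  {48, 49, 50} × {γ} = {(48,γ), (49,γ), (50,γ)}
  {48, 49, 50} × {δ} = {(48,δ), (49,δ), (50,δ)}
  {48, 50} × {γ, δ} = {(48,γ), (48,δ), (50,γ), (50,δ)}
  {49, 50} × {γ, δ} = {(49,γ), (49,δ), (50,γ), (50,δ)}
  {48, 49, 50} × {γ, δ} = {(48,γ), (48,δ), (49,γ), (49,δ), (50,γ), (50,δ)}
These 16 distinct sets form the basis B.
Close under arbitrary unions to get τ_{X×Y}; counting gives |τ_{X×Y}| = 36.


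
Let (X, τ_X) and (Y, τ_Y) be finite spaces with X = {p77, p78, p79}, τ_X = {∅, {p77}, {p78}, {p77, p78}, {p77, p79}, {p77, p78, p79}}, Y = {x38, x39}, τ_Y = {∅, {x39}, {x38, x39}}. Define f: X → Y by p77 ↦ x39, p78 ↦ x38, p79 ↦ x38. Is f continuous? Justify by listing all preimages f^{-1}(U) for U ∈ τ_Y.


f IS continuous.

Compute f^{-1}(U) for each U ∈ τ_Y:
  U = ∅: f^{-1}(U) = ∅ ∈ τ_X ✓.
  U = {x39}: f^{-1}(U) = {p77} ∈ τ_X ✓.
  U = {x38, x39}: f^{-1}(U) = {p77, p78, p79} ∈ τ_X ✓.
Every preimage lies in τ_X, so f IS continuous.


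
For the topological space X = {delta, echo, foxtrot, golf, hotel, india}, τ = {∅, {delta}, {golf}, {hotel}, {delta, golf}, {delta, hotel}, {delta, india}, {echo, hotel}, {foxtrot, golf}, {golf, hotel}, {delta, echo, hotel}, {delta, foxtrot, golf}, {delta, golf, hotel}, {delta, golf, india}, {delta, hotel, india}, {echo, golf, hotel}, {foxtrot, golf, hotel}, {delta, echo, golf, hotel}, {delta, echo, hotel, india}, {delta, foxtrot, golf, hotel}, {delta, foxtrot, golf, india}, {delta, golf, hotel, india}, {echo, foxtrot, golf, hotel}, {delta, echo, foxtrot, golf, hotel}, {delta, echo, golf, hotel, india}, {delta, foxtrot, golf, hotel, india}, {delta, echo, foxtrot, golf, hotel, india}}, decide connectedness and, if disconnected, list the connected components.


(X, τ) is disconnected; components = [{delta, india}, {echo, hotel}, {foxtrot, golf}].

Find clopen sets (U ∈ τ with X ∖ U ∈ τ):
  U = ∅, X ∖ U = {delta, echo, foxtrot, golf, hotel, india} — both open, so U is clopen.
  U = {delta, india}, X ∖ U = {echo, foxtrot, golf, hotel} — both open, so U is clopen.
  U = {echo, hotel}, X ∖ U = {delta, foxtrot, golf, india} — both open, so U is clopen.
  U = {foxtrot, golf}, X ∖ U = {delta, echo, hotel, india} — both open, so U is clopen.
  U = {delta, echo, hotel, india}, X ∖ U = {foxtrot, golf} — both open, so U is clopen.
  U = {delta, foxtrot, golf, india}, X ∖ U = {echo, hotel} — both open, so U is clopen.
  U = {echo, foxtrot, golf, hotel}, X ∖ U = {delta, india} — both open, so U is clopen.
  U = {delta, echo, foxtrot, golf, hotel, india}, X ∖ U = ∅ — both open, so U is clopen.
Nontrivial clopen(s) exist: e.g. {delta, echo, hotel, india}. So (X, τ) is disconnected.
Compute connected components by grouping points that agree on all clopens:
  component: {delta, india}
  component: {echo, hotel}
  component: {foxtrot, golf}


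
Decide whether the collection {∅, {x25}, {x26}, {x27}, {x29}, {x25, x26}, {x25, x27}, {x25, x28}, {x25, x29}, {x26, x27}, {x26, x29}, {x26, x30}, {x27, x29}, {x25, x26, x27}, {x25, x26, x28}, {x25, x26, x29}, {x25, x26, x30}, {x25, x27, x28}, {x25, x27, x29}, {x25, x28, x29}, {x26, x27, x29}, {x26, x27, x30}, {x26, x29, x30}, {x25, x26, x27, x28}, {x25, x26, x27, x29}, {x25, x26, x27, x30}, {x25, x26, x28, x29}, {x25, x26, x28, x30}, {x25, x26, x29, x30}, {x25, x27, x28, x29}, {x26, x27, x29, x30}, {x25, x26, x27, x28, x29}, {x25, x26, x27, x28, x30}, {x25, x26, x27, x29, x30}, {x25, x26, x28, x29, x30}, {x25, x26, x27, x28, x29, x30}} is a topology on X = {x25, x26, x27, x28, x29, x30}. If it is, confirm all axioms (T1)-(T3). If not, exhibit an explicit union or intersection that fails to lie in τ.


τ IS a topology on X.

Axiom (T1): ∅ ∈ τ? Yes; X ∈ τ? Yes.
Axiom (T2/T3): check pairwise unions and intersections of members of τ.
All pairwise intersections and unions checked — each lies in τ. Therefore τ satisfies (T1), (T2), (T3): it IS a topology on X.


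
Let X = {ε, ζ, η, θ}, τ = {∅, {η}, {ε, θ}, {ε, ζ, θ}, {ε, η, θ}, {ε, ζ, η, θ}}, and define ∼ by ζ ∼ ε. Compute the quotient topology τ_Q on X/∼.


X/∼ = {[ε=ζ], [η], [θ]}; |τ_Q| = 4.

Equivalence classes: [ε=ζ], [η], [θ].
Quotient map π: X → X/∼ sends ε ↦ [ε=ζ], ζ ↦ [ε=ζ], η ↦ [η], θ ↦ [θ].
For each subset V ⊆ X/∼, compute π^{-1}(V) ⊆ X and check whether π^{-1}(V) ∈ τ. V is open in τ_Q iff π^{-1}(V) ∈ τ.
  V = {}: π^{-1}(V) = ∅ ∈ τ ✓.
  V = {[ε=ζ]}: π^{-1}(V) = {ε, ζ} ∉ τ ✗.
  V = {[η]}: π^{-1}(V) = {η} ∈ τ ✓.
  V = {[ε=ζ], [η]}: π^{-1}(V) = {ε, ζ, η} ∉ τ ✗.
  V = {[θ]}: π^{-1}(V) = {θ} ∉ τ ✗.
  V = {[ε=ζ], [θ]}: π^{-1}(V) = {ε, ζ, θ} ∈ τ ✓.
  V = {[η], [θ]}: π^{-1}(V) = {η, θ} ∉ τ ✗.
  V = {[ε=ζ], [η], [θ]}: π^{-1}(V) = {ε, ζ, η, θ} ∈ τ ✓.
Open sets in the quotient: τ_Q = {{}, {[η]}, {[ε=ζ], [θ]}, {[ε=ζ], [η], [θ]}} (4 elements).


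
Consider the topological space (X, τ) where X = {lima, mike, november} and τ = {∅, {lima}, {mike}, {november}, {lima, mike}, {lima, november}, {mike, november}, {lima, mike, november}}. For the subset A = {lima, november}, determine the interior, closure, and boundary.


int(A) = {lima, november}, cl(A) = {lima, november}, ∂A = ∅.

Closed sets in (X, τ) are complements of opens:
  closed(X, τ) = {∅, {lima}, {mike}, {november}, {lima, mike}, {lima, november}, {mike, november}, {lima, mike, november}}.
int(A) = ⋃ {U ∈ τ : U ⊆ A}. Opens contained in A: ∅, {lima}, {november}, {lima, november}.
Taking the union of these: int(A) = {lima, november}.
cl(A) = ⋂ {C closed : A ⊆ C}. Closed sets containing A: {lima, november}, {lima, mike, november}.
Intersecting these: cl(A) = {lima, november}.
∂A = cl(A) ∖ int(A) = {lima, november} ∖ {lima, november} = ∅.


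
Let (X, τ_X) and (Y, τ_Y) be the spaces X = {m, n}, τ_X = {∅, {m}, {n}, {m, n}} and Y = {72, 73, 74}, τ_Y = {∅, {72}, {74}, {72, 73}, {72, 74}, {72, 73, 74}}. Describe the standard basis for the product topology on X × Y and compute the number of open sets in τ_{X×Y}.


Basis B = {∅ × ∅, {m} × {72}, {m} × {74}, {n} × {72}, {n} × {74}, {m} × {72, 73}, {m} × {72, 74}, {m, n} × {72}, {m, n} × {74}, {n} × {72, 73}, {n} × {72, 74}, {m} × {72, 73, 74}, {n} × {72, 73, 74}, {m, n} × {72, 73}, {m, n} × {72, 74}, {m, n} × {72, 73, 74}}; |τ_{X×Y}| = 36.

Enumerate products U × V with U ∈ τ_X, V ∈ τ_Y (deduplicated):
  ∅ × ∅ = {} (∅)
  {m} × {72} = {(m,72)}
  {m} × {74} = {(m,74)}
  {n} × {72} = {(n,72)}
  {n} × {74} = {(n,74)}
  {m} × {72, 73} = {(m,72), (m,73)}
  {m} × {72, 74} = {(m,72), (m,74)}
  {m, n} × {72} = {(m,72), (n,72)}
  {m, n} × {74} = {(m,74), (n,74)}
  {n} × {72, 73} = {(n,72), (n,73)}
  {n} × {72, 74} = {(n,72), (n,74)}
  {m} × {72, 73, 74} = {(m,72), (m,73), (m,74)}
  {n} × {72, 73, 74} = {(n,72), (n,73), (n,74)}
  {m, n} × {72, 73} = {(m,72), (m,73), (n,72), (n,73)}
  {m, n} × {72, 74} = {(m,72), (m,74), (n,72), (n,74)}
  {m, n} × {72, 73, 74} = {(m,72), (m,73), (m,74), (n,72), (n,73), (n,74)}
These 16 distinct sets form the basis B.
Close under arbitrary unions to get τ_{X×Y}; counting gives |τ_{X×Y}| = 36.


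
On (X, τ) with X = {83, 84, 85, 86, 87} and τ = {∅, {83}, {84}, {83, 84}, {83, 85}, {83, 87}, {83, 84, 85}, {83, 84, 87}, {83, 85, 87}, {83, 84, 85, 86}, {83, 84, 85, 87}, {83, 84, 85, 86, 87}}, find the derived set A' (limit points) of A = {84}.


A' = {86}

For each x ∈ X, list the open sets U ∈ τ with x ∈ U, then check whether U ∩ (A ∖ {x}) ≠ ∅ for every such U.
  x = 83: open {83} ∋ x has {83} ∩ (A ∖ {83}) = ∅, so x is NOT a limit point.
  x = 84: open {84} ∋ x has {84} ∩ (A ∖ {84}) = ∅, so x is NOT a limit point.
  x = 85: open {83, 85} ∋ x has {83, 85} ∩ (A ∖ {85}) = ∅, so x is NOT a limit point.
  x = 86: opens ∋ x are {83, 84, 85, 86}, {83, 84, 85, 86, 87}; each meets A ∖ {86}, so x IS a limit point.
  x = 87: open {83, 87} ∋ x has {83, 87} ∩ (A ∖ {87}) = ∅, so x is NOT a limit point.
Collecting: A' = {86}.


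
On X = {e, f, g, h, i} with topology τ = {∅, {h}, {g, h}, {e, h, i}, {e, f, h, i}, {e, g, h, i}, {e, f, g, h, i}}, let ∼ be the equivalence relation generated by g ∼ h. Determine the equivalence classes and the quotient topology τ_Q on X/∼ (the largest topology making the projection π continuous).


X/∼ = {[e], [f], [g=h], [i]}; |τ_Q| = 4.

Equivalence classes: [e], [f], [g=h], [i].
Quotient map π: X → X/∼ sends e ↦ [e], f ↦ [f], g ↦ [g=h], h ↦ [g=h], i ↦ [i].
For each subset V ⊆ X/∼, compute π^{-1}(V) ⊆ X and check whether π^{-1}(V) ∈ τ. V is open in τ_Q iff π^{-1}(V) ∈ τ.
  V = {}: π^{-1}(V) = ∅ ∈ τ ✓.
  V = {[e]}: π^{-1}(V) = {e} ∉ τ ✗.
  V = {[f]}: π^{-1}(V) = {f} ∉ τ ✗.
  V = {[e], [f]}: π^{-1}(V) = {e, f} ∉ τ ✗.
  V = {[g=h]}: π^{-1}(V) = {g, h} ∈ τ ✓.
  V = {[e], [g=h]}: π^{-1}(V) = {e, g, h} ∉ τ ✗.
  V = {[f], [g=h]}: π^{-1}(V) = {f, g, h} ∉ τ ✗.
  V = {[e], [f], [g=h]}: π^{-1}(V) = {e, f, g, h} ∉ τ ✗.
  V = {[i]}: π^{-1}(V) = {i} ∉ τ ✗.
  V = {[e], [i]}: π^{-1}(V) = {e, i} ∉ τ ✗.
  V = {[f], [i]}: π^{-1}(V) = {f, i} ∉ τ ✗.
  V = {[e], [f], [i]}: π^{-1}(V) = {e, f, i} ∉ τ ✗.
  V = {[g=h], [i]}: π^{-1}(V) = {g, h, i} ∉ τ ✗.
  V = {[e], [g=h], [i]}: π^{-1}(V) = {e, g, h, i} ∈ τ ✓.
  V = {[f], [g=h], [i]}: π^{-1}(V) = {f, g, h, i} ∉ τ ✗.
  V = {[e], [f], [g=h], [i]}: π^{-1}(V) = {e, f, g, h, i} ∈ τ ✓.
Open sets in the quotient: τ_Q = {{}, {[g=h]}, {[e], [g=h], [i]}, {[e], [f], [g=h], [i]}} (4 elements).


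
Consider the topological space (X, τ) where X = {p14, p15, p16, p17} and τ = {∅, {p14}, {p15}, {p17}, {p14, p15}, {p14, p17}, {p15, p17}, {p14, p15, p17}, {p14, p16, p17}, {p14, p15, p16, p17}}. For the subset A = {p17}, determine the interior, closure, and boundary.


int(A) = {p17}, cl(A) = {p16, p17}, ∂A = {p16}.

Closed sets in (X, τ) are complements of opens:
  closed(X, τ) = {∅, {p15}, {p16}, {p14, p16}, {p15, p16}, {p16, p17}, {p14, p15, p16}, {p14, p16, p17}, {p15, p16, p17}, {p14, p15, p16, p17}}.
int(A) = ⋃ {U ∈ τ : U ⊆ A}. Opens contained in A: ∅, {p17}.
Taking the union of these: int(A) = {p17}.
cl(A) = ⋂ {C closed : A ⊆ C}. Closed sets containing A: {p16, p17}, {p14, p16, p17}, {p15, p16, p17}, {p14, p15, p16, p17}.
Intersecting these: cl(A) = {p16, p17}.
∂A = cl(A) ∖ int(A) = {p16, p17} ∖ {p17} = {p16}.


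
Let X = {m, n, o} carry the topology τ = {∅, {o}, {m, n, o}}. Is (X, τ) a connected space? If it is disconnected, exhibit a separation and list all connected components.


(X, τ) is connected.

Find clopen sets (U ∈ τ with X ∖ U ∈ τ):
  U = ∅, X ∖ U = {m, n, o} — both open, so U is clopen.
  U = {m, n, o}, X ∖ U = ∅ — both open, so U is clopen.
Only trivial clopens (∅ and X) exist, so (X, τ) is connected.
Compute connected components by grouping points that agree on all clopens:
  component: {m, n, o}


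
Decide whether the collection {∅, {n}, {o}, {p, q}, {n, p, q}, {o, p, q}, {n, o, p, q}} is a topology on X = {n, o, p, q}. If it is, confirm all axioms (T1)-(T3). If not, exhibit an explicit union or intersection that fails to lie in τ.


τ is NOT a topology on X.

Axiom (T1): ∅ ∈ τ? Yes; X ∈ τ? Yes.
Axiom (T2/T3): check pairwise unions and intersections of members of τ.
Counterexample for (T2): {n} ∪ {o} = {n, o} ∉ τ. Therefore τ is NOT a topology.


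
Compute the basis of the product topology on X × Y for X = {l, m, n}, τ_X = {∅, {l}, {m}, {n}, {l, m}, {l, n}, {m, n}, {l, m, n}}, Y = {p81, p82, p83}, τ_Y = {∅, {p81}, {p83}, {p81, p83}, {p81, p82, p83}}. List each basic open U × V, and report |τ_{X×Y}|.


Basis B = {∅ × ∅, {l} × {p81}, {l} × {p83}, {m} × {p81}, {m} × {p83}, {n} × {p81}, {n} × {p83}, {l} × {p81, p83}, {l, m} × {p81}, {l, n} × {p81}, {l, m} × {p83}, {l, n} × {p83}, {m} × {p81, p83}, {m, n} × {p81}, {m, n} × {p83}, {n} × {p81, p83}, {l} × {p81, p82, p83}, {l, m, n} × {p81}, {l, m, n} × {p83}, {m} × {p81, p82, p83}, {n} × {p81, p82, p83}, {l, m} × {p81, p83}, {l, n} × {p81, p83}, {m, n} × {p81, p83}, {l, m} × {p81, p82, p83}, {l, n} × {p81, p82, p83}, {l, m, n} × {p81, p83}, {m, n} × {p81, p82, p83}, {l, m, n} × {p81, p82, p83}}; |τ_{X×Y}| = 125.

Enumerate products U × V with U ∈ τ_X, V ∈ τ_Y (deduplicated):
  ∅ × ∅ = {} (∅)
  {l} × {p81} = {(l,p81)}
  {l} × {p83} = {(l,p83)}
  {m} × {p81} = {(m,p81)}
  {m} × {p83} = {(m,p83)}
  {n} × {p81} = {(n,p81)}
  {n} × {p83} = {(n,p83)}
  {l} × {p81, p83} = {(l,p81), (l,p83)}
  {l, m} × {p81} = {(l,p81), (m,p81)}
  {l, n} × {p81} = {(l,p81), (n,p81)}
  {l, m} × {p83} = {(l,p83), (m,p83)}
  {l, n} × {p83} = {(l,p83), (n,p83)}
  {m} × {p81, p83} = {(m,p81), (m,p83)}
  {m, n} × {p81} = {(m,p81), (n,p81)}
  {m, n} × {p83} = {(m,p83), (n,p83)}
  {n} × {p81, p83} = {(n,p81), (n,p83)}
  {l} × {p81, p82, p83} = {(l,p81), (l,p82), (l,p83)}
  {l, m, n} × {p81} = {(l,p81), (m,p81), (n,p81)}
  {l, m, n} × {p83} = {(l,p83), (m,p83), (n,p83)}
  {m} × {p81, p82, p83} = {(m,p81), (m,p82), (m,p83)}
  {n} × {p81, p82, p83} = {(n,p81), (n,p82), (n,p83)}
  {l, m} × {p81, p83} = {(l,p81), (l,p83), (m,p81), (m,p83)}
  {l, n} × {p81, p83} = {(l,p81), (l,p83), (n,p81), (n,p83)}
  {m, n} × {p81, p83} = {(m,p81), (m,p83), (n,p81), (n,p83)}
  {l, m} × {p81, p82, p83} = {(l,p81), (l,p82), (l,p83), (m,p81), (m,p82), (m,p83)}
  {l, n} × {p81, p82, p83} = {(l,p81), (l,p82), (l,p83), (n,p81), (n,p82), (n,p83)}
  {l, m, n} × {p81, p83} = {(l,p81), (l,p83), (m,p81), (m,p83), (n,p81), (n,p83)}
  {m, n} × {p81, p82, p83} = {(m,p81), (m,p82), (m,p83), (n,p81), (n,p82), (n,p83)}
  {l, m, n} × {p81, p82, p83} = {(l,p81), (l,p82), (l,p83), (m,p81), (m,p82), (m,p83), (n,p81), (n,p82), (n,p83)}
These 29 distinct sets form the basis B.
Close under arbitrary unions to get τ_{X×Y}; counting gives |τ_{X×Y}| = 125.


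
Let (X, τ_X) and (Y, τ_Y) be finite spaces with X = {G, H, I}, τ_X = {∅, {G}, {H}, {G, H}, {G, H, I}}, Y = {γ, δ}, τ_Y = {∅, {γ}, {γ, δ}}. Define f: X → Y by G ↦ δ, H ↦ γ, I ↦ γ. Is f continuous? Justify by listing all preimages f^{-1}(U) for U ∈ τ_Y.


f is NOT continuous.

Compute f^{-1}(U) for each U ∈ τ_Y:
  U = ∅: f^{-1}(U) = ∅ ∈ τ_X ✓.
  U = {γ}: f^{-1}(U) = {H, I} ∉ τ_X ✗.
  U = {γ, δ}: f^{-1}(U) = {G, H, I} ∈ τ_X ✓.
Found U = {γ} with f^{-1}(U) = {H, I} not in τ_X. Therefore f is NOT continuous.


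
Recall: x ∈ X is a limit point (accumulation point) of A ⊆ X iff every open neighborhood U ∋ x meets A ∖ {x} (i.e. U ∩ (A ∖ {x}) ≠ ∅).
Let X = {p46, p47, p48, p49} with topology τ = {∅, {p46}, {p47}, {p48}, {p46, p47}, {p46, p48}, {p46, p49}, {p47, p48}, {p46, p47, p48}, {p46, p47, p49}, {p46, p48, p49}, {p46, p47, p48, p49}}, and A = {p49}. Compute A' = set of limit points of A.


A' = ∅

For each x ∈ X, list the open sets U ∈ τ with x ∈ U, then check whether U ∩ (A ∖ {x}) ≠ ∅ for every such U.
  x = p46: open {p46} ∋ x has {p46} ∩ (A ∖ {p46}) = ∅, so x is NOT a limit point.
  x = p47: open {p47} ∋ x has {p47} ∩ (A ∖ {p47}) = ∅, so x is NOT a limit point.
  x = p48: open {p48} ∋ x has {p48} ∩ (A ∖ {p48}) = ∅, so x is NOT a limit point.
  x = p49: open {p46, p49} ∋ x has {p46, p49} ∩ (A ∖ {p49}) = ∅, so x is NOT a limit point.
Collecting: A' = ∅.


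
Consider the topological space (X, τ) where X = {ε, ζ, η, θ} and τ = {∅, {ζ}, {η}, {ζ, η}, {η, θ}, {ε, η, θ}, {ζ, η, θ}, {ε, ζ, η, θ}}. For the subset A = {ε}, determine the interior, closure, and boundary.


int(A) = ∅, cl(A) = {ε}, ∂A = {ε}.

Closed sets in (X, τ) are complements of opens:
  closed(X, τ) = {∅, {ε}, {ζ}, {ε, ζ}, {ε, θ}, {ε, ζ, θ}, {ε, η, θ}, {ε, ζ, η, θ}}.
int(A) = ⋃ {U ∈ τ : U ⊆ A}. Opens contained in A: ∅.
Taking the union of these: int(A) = ∅.
cl(A) = ⋂ {C closed : A ⊆ C}. Closed sets containing A: {ε}, {ε, ζ}, {ε, θ}, {ε, ζ, θ}, {ε, η, θ}, {ε, ζ, η, θ}.
Intersecting these: cl(A) = {ε}.
∂A = cl(A) ∖ int(A) = {ε} ∖ ∅ = {ε}.


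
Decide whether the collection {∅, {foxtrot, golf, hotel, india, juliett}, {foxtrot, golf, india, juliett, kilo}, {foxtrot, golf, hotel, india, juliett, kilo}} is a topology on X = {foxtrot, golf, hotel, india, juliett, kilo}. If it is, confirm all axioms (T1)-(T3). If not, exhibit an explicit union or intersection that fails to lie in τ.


τ is NOT a topology on X.

Axiom (T1): ∅ ∈ τ? Yes; X ∈ τ? Yes.
Axiom (T2/T3): check pairwise unions and intersections of members of τ.
Counterexample for (T3): {foxtrot, golf, hotel, india, juliett} ∩ {foxtrot, golf, india, juliett, kilo} = {foxtrot, golf, india, juliett} ∉ τ. Therefore τ is NOT a topology.


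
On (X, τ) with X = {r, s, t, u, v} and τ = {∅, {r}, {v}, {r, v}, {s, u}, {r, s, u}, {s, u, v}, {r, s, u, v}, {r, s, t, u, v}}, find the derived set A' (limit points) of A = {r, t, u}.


A' = {s, t}

For each x ∈ X, list the open sets U ∈ τ with x ∈ U, then check whether U ∩ (A ∖ {x}) ≠ ∅ for every such U.
  x = r: open {r} ∋ x has {r} ∩ (A ∖ {r}) = ∅, so x is NOT a limit point.
  x = s: opens ∋ x are {s, u}, {r, s, u}, {s, u, v}, {r, s, u, v}, {r, s, t, u, v}; each meets A ∖ {s}, so x IS a limit point.
  x = t: opens ∋ x are {r, s, t, u, v}; each meets A ∖ {t}, so x IS a limit point.
  x = u: open {s, u} ∋ x has {s, u} ∩ (A ∖ {u}) = ∅, so x is NOT a limit point.
  x = v: open {v} ∋ x has {v} ∩ (A ∖ {v}) = ∅, so x is NOT a limit point.
Collecting: A' = {s, t}.


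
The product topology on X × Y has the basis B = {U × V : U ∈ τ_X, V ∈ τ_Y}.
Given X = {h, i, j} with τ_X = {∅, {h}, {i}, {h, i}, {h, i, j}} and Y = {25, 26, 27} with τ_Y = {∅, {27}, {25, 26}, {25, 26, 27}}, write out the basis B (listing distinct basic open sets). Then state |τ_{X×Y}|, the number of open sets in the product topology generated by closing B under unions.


Basis B = {∅ × ∅, {h} × {27}, {i} × {27}, {h} × {25, 26}, {h, i} × {27}, {i} × {25, 26}, {h} × {25, 26, 27}, {h, i, j} × {27}, {i} × {25, 26, 27}, {h, i} × {25, 26}, {h, i} × {25, 26, 27}, {h, i, j} × {25, 26}, {h, i, j} × {25, 26, 27}}; |τ_{X×Y}| = 25.

Enumerate products U × V with U ∈ τ_X, V ∈ τ_Y (deduplicated):
  ∅ × ∅ = {} (∅)
  {h} × {27} = {(h,27)}
  {i} × {27} = {(i,27)}
  {h} × {25, 26} = {(h,25), (h,26)}
  {h, i} × {27} = {(h,27), (i,27)}
  {i} × {25, 26} = {(i,25), (i,26)}
  {h} × {25, 26, 27} = {(h,25), (h,26), (h,27)}
  {h, i, j} × {27} = {(h,27), (i,27), (j,27)}
  {i} × {25, 26, 27} = {(i,25), (i,26), (i,27)}
  {h, i} × {25, 26} = {(h,25), (h,26), (i,25), (i,26)}
  {h, i} × {25, 26, 27} = {(h,25), (h,26), (h,27), (i,25), (i,26), (i,27)}
  {h, i, j} × {25, 26} = {(h,25), (h,26), (i,25), (i,26), (j,25), (j,26)}
  {h, i, j} × {25, 26, 27} = {(h,25), (h,26), (h,27), (i,25), (i,26), (i,27), (j,25), (j,26), (j,27)}
These 13 distinct sets form the basis B.
Close under arbitrary unions to get τ_{X×Y}; counting gives |τ_{X×Y}| = 25.


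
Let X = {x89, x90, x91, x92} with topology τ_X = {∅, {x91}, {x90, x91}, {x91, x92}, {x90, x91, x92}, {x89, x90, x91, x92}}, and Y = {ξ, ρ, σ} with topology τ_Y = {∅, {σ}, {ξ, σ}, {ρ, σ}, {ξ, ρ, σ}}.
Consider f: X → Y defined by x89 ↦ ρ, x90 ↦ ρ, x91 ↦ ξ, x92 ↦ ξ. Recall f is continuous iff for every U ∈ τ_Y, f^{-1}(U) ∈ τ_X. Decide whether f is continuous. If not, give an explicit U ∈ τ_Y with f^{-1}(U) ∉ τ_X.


f is NOT continuous.

Compute f^{-1}(U) for each U ∈ τ_Y:
  U = ∅: f^{-1}(U) = ∅ ∈ τ_X ✓.
  U = {σ}: f^{-1}(U) = ∅ ∈ τ_X ✓.
  U = {ξ, σ}: f^{-1}(U) = {x91, x92} ∈ τ_X ✓.
  U = {ρ, σ}: f^{-1}(U) = {x89, x90} ∉ τ_X ✗.
  U = {ξ, ρ, σ}: f^{-1}(U) = {x89, x90, x91, x92} ∈ τ_X ✓.
Found U = {ρ, σ} with f^{-1}(U) = {x89, x90} not in τ_X. Therefore f is NOT continuous.


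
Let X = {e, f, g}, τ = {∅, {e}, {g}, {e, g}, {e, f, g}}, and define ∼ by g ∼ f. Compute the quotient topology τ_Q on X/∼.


X/∼ = {[e], [f=g]}; |τ_Q| = 3.

Equivalence classes: [e], [f=g].
Quotient map π: X → X/∼ sends e ↦ [e], f ↦ [f=g], g ↦ [f=g].
For each subset V ⊆ X/∼, compute π^{-1}(V) ⊆ X and check whether π^{-1}(V) ∈ τ. V is open in τ_Q iff π^{-1}(V) ∈ τ.
  V = {}: π^{-1}(V) = ∅ ∈ τ ✓.
  V = {[e]}: π^{-1}(V) = {e} ∈ τ ✓.
  V = {[f=g]}: π^{-1}(V) = {f, g} ∉ τ ✗.
  V = {[e], [f=g]}: π^{-1}(V) = {e, f, g} ∈ τ ✓.
Open sets in the quotient: τ_Q = {{}, {[e]}, {[e], [f=g]}} (3 elements).


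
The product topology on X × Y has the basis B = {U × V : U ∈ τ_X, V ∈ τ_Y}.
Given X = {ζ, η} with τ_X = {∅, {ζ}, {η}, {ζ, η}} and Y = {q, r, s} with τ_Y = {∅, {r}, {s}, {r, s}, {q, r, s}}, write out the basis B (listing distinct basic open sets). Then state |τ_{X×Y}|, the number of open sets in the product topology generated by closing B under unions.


Basis B = {∅ × ∅, {ζ} × {r}, {ζ} × {s}, {η} × {r}, {η} × {s}, {ζ} × {r, s}, {ζ, η} × {r}, {ζ, η} × {s}, {η} × {r, s}, {ζ} × {q, r, s}, {η} × {q, r, s}, {ζ, η} × {r, s}, {ζ, η} × {q, r, s}}; |τ_{X×Y}| = 25.

Enumerate products U × V with U ∈ τ_X, V ∈ τ_Y (deduplicated):
  ∅ × ∅ = {} (∅)
  {ζ} × {r} = {(ζ,r)}
  {ζ} × {s} = {(ζ,s)}
  {η} × {r} = {(η,r)}
  {η} × {s} = {(η,s)}
  {ζ} × {r, s} = {(ζ,r), (ζ,s)}
  {ζ, η} × {r} = {(ζ,r), (η,r)}
  {ζ, η} × {s} = {(ζ,s), (η,s)}
  {η} × {r, s} = {(η,r), (η,s)}
  {ζ} × {q, r, s} = {(ζ,q), (ζ,r), (ζ,s)}
  {η} × {q, r, s} = {(η,q), (η,r), (η,s)}
  {ζ, η} × {r, s} = {(ζ,r), (ζ,s), (η,r), (η,s)}
  {ζ, η} × {q, r, s} = {(ζ,q), (ζ,r), (ζ,s), (η,q), (η,r), (η,s)}
These 13 distinct sets form the basis B.
Close under arbitrary unions to get τ_{X×Y}; counting gives |τ_{X×Y}| = 25.


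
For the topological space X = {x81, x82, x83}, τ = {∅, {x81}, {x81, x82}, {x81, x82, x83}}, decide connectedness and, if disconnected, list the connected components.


(X, τ) is connected.

Find clopen sets (U ∈ τ with X ∖ U ∈ τ):
  U = ∅, X ∖ U = {x81, x82, x83} — both open, so U is clopen.
  U = {x81, x82, x83}, X ∖ U = ∅ — both open, so U is clopen.
Only trivial clopens (∅ and X) exist, so (X, τ) is connected.
Compute connected components by grouping points that agree on all clopens:
  component: {x81, x82, x83}


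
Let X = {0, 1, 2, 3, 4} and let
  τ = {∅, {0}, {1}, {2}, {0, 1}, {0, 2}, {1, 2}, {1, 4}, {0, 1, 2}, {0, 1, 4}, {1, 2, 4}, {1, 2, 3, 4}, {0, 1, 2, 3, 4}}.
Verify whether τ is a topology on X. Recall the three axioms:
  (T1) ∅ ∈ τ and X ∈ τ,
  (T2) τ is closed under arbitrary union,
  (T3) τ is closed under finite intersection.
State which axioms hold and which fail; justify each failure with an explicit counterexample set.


τ is NOT a topology on X.

Axiom (T1): ∅ ∈ τ? Yes; X ∈ τ? Yes.
Axiom (T2/T3): check pairwise unions and intersections of members of τ.
Counterexample for (T2): {0} ∪ {1, 2, 4} = {0, 1, 2, 4} ∉ τ. Therefore τ is NOT a topology.


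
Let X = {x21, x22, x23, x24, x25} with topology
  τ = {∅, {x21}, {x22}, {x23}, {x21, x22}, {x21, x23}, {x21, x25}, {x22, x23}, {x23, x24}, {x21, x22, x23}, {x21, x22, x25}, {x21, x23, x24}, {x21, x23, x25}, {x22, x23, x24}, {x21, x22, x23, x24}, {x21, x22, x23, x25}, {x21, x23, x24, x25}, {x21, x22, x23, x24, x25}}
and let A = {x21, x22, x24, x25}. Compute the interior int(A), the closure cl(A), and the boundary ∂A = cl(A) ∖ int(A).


int(A) = {x21, x22, x25}, cl(A) = {x21, x22, x24, x25}, ∂A = {x24}.

Closed sets in (X, τ) are complements of opens:
  closed(X, τ) = {∅, {x22}, {x24}, {x25}, {x21, x25}, {x22, x24}, {x22, x25}, {x23, x24}, {x24, x25}, {x21, x22, x25}, {x21, x24, x25}, {x22, x23, x24}, {x22, x24, x25}, {x23, x24, x25}, {x21, x22, x24, x25}, {x21, x23, x24, x25}, {x22, x23, x24, x25}, {x21, x22, x23, x24, x25}}.
int(A) = ⋃ {U ∈ τ : U ⊆ A}. Opens contained in A: ∅, {x21}, {x22}, {x21, x22}, {x21, x25}, {x21, x22, x25}.
Taking the union of these: int(A) = {x21, x22, x25}.
cl(A) = ⋂ {C closed : A ⊆ C}. Closed sets containing A: {x21, x22, x24, x25}, {x21, x22, x23, x24, x25}.
Intersecting these: cl(A) = {x21, x22, x24, x25}.
∂A = cl(A) ∖ int(A) = {x21, x22, x24, x25} ∖ {x21, x22, x25} = {x24}.


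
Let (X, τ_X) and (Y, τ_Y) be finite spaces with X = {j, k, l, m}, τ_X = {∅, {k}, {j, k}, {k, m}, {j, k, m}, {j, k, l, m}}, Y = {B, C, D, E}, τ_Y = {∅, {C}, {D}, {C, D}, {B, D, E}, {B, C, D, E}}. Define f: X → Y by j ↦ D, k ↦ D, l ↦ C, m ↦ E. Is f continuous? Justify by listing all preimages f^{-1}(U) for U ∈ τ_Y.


f is NOT continuous.

Compute f^{-1}(U) for each U ∈ τ_Y:
  U = ∅: f^{-1}(U) = ∅ ∈ τ_X ✓.
  U = {C}: f^{-1}(U) = {l} ∉ τ_X ✗.
  U = {D}: f^{-1}(U) = {j, k} ∈ τ_X ✓.
  U = {C, D}: f^{-1}(U) = {j, k, l} ∉ τ_X ✗.
  U = {B, D, E}: f^{-1}(U) = {j, k, m} ∈ τ_X ✓.
  U = {B, C, D, E}: f^{-1}(U) = {j, k, l, m} ∈ τ_X ✓.
Found U = {C} with f^{-1}(U) = {l} not in τ_X. Therefore f is NOT continuous.


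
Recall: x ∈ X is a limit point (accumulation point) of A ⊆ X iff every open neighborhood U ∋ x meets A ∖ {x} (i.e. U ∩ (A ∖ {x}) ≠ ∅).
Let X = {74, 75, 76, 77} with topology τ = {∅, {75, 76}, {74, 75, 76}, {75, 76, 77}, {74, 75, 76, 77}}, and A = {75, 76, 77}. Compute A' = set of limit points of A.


A' = {74, 75, 76, 77}

For each x ∈ X, list the open sets U ∈ τ with x ∈ U, then check whether U ∩ (A ∖ {x}) ≠ ∅ for every such U.
  x = 74: opens ∋ x are {74, 75, 76}, {74, 75, 76, 77}; each meets A ∖ {74}, so x IS a limit point.
  x = 75: opens ∋ x are {75, 76}, {74, 75, 76}, {75, 76, 77}, {74, 75, 76, 77}; each meets A ∖ {75}, so x IS a limit point.
  x = 76: opens ∋ x are {75, 76}, {74, 75, 76}, {75, 76, 77}, {74, 75, 76, 77}; each meets A ∖ {76}, so x IS a limit point.
  x = 77: opens ∋ x are {75, 76, 77}, {74, 75, 76, 77}; each meets A ∖ {77}, so x IS a limit point.
Collecting: A' = {74, 75, 76, 77}.


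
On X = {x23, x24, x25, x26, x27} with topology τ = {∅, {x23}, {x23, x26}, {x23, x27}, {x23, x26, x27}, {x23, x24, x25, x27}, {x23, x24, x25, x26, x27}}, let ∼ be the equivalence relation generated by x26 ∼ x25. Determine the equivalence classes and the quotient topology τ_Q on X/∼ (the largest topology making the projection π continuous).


X/∼ = {[x23], [x24], [x25=x26], [x27]}; |τ_Q| = 4.

Equivalence classes: [x23], [x24], [x25=x26], [x27].
Quotient map π: X → X/∼ sends x23 ↦ [x23], x24 ↦ [x24], x25 ↦ [x25=x26], x26 ↦ [x25=x26], x27 ↦ [x27].
For each subset V ⊆ X/∼, compute π^{-1}(V) ⊆ X and check whether π^{-1}(V) ∈ τ. V is open in τ_Q iff π^{-1}(V) ∈ τ.
  V = {}: π^{-1}(V) = ∅ ∈ τ ✓.
  V = {[x23]}: π^{-1}(V) = {x23} ∈ τ ✓.
  V = {[x24]}: π^{-1}(V) = {x24} ∉ τ ✗.
  V = {[x23], [x24]}: π^{-1}(V) = {x23, x24} ∉ τ ✗.
  V = {[x25=x26]}: π^{-1}(V) = {x25, x26} ∉ τ ✗.
  V = {[x23], [x25=x26]}: π^{-1}(V) = {x23, x25, x26} ∉ τ ✗.
  V = {[x24], [x25=x26]}: π^{-1}(V) = {x24, x25, x26} ∉ τ ✗.
  V = {[x23], [x24], [x25=x26]}: π^{-1}(V) = {x23, x24, x25, x26} ∉ τ ✗.
  V = {[x27]}: π^{-1}(V) = {x27} ∉ τ ✗.
  V = {[x23], [x27]}: π^{-1}(V) = {x23, x27} ∈ τ ✓.
  V = {[x24], [x27]}: π^{-1}(V) = {x24, x27} ∉ τ ✗.
  V = {[x23], [x24], [x27]}: π^{-1}(V) = {x23, x24, x27} ∉ τ ✗.
  V = {[x25=x26], [x27]}: π^{-1}(V) = {x25, x26, x27} ∉ τ ✗.
  V = {[x23], [x25=x26], [x27]}: π^{-1}(V) = {x23, x25, x26, x27} ∉ τ ✗.
  V = {[x24], [x25=x26], [x27]}: π^{-1}(V) = {x24, x25, x26, x27} ∉ τ ✗.
  V = {[x23], [x24], [x25=x26], [x27]}: π^{-1}(V) = {x23, x24, x25, x26, x27} ∈ τ ✓.
Open sets in the quotient: τ_Q = {{}, {[x23]}, {[x23], [x27]}, {[x23], [x24], [x25=x26], [x27]}} (4 elements).


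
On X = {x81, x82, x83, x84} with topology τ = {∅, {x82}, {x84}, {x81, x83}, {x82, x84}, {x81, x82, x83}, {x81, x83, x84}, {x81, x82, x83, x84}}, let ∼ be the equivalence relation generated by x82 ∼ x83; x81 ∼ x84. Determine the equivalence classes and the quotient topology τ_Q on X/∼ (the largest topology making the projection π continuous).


X/∼ = {[x81=x84], [x82=x83]}; |τ_Q| = 2.

Equivalence classes: [x81=x84], [x82=x83].
Quotient map π: X → X/∼ sends x81 ↦ [x81=x84], x82 ↦ [x82=x83], x83 ↦ [x82=x83], x84 ↦ [x81=x84].
For each subset V ⊆ X/∼, compute π^{-1}(V) ⊆ X and check whether π^{-1}(V) ∈ τ. V is open in τ_Q iff π^{-1}(V) ∈ τ.
  V = {}: π^{-1}(V) = ∅ ∈ τ ✓.
  V = {[x81=x84]}: π^{-1}(V) = {x81, x84} ∉ τ ✗.
  V = {[x82=x83]}: π^{-1}(V) = {x82, x83} ∉ τ ✗.
  V = {[x81=x84], [x82=x83]}: π^{-1}(V) = {x81, x82, x83, x84} ∈ τ ✓.
Open sets in the quotient: τ_Q = {{}, {[x81=x84], [x82=x83]}} (2 elements).
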